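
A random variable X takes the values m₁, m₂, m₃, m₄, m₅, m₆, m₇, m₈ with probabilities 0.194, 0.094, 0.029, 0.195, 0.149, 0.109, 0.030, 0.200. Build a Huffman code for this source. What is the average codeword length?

Repeatedly combine the two least-probable nodes; the expected code length is the sum of the merged weights.
merge 29/1000 + 3/100 → 59/1000
merge 59/1000 + 47/500 → 153/1000
merge 109/1000 + 149/1000 → 129/500
merge 153/1000 + 97/500 → 347/1000
merge 39/200 + 1/5 → 79/200
merge 129/500 + 347/1000 → 121/200
merge 79/200 + 121/200 → 1
L = 59/1000 + 153/1000 + 129/500 + 347/1000 + 79/200 + 121/200 + 1 = 2817/1000 = 2.817 bits/symbol.

2.817 bits/symbol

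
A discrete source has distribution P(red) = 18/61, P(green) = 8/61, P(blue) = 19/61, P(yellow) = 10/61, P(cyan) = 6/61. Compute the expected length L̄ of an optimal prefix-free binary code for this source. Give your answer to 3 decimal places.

Repeatedly combine the two least-probable nodes; the expected code length is the sum of the merged weights.
merge 6/61 + 8/61 → 14/61
merge 10/61 + 14/61 → 24/61
merge 18/61 + 19/61 → 37/61
merge 24/61 + 37/61 → 1
L = 14/61 + 24/61 + 37/61 + 1 = 136/61 ≈ 2.230 bits/symbol.

2.230 bits/symbol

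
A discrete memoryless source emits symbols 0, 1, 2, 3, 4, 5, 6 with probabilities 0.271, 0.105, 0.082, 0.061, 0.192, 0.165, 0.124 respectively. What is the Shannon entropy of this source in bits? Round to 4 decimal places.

2.6534 bits

H = −Σ pᵢ log₂ pᵢ.
−0.271·log₂(0.271) = 0.5105
−0.105·log₂(0.105) = 0.3414
−0.082·log₂(0.082) = 0.2959
−0.061·log₂(0.061) = 0.2461
−0.192·log₂(0.192) = 0.4571
−0.165·log₂(0.165) = 0.4289
−0.124·log₂(0.124) = 0.3734
Sum ≈ 2.6534 → 2.6534 bits.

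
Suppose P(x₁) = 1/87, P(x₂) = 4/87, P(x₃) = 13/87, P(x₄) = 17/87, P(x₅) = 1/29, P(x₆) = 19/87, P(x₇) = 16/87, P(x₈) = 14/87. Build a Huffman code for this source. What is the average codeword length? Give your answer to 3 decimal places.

Repeatedly combine the two least-probable nodes; the expected code length is the sum of the merged weights.
merge 1/87 + 1/29 → 4/87
merge 4/87 + 4/87 → 8/87
merge 8/87 + 13/87 → 7/29
merge 14/87 + 16/87 → 10/29
merge 17/87 + 19/87 → 12/29
merge 7/29 + 10/29 → 17/29
merge 12/29 + 17/29 → 1
L = 4/87 + 8/87 + 7/29 + 10/29 + 12/29 + 17/29 + 1 = 79/29 ≈ 2.724 bits/symbol.

2.724 bits/symbol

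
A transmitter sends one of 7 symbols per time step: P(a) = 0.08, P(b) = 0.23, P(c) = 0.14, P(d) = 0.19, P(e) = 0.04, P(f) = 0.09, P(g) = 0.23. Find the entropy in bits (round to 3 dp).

2.618 bits

H = −Σ pᵢ log₂ pᵢ.
−0.08·log₂(0.08) = 0.2915
−0.23·log₂(0.23) = 0.4877
−0.14·log₂(0.14) = 0.3971
−0.19·log₂(0.19) = 0.4552
−0.04·log₂(0.04) = 0.1858
−0.09·log₂(0.09) = 0.3127
−0.23·log₂(0.23) = 0.4877
Sum ≈ 2.6176 → 2.618 bits.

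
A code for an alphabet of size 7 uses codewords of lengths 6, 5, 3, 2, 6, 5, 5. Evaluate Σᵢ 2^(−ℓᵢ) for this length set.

With common denominator 2^6 = 64: Σ 2^(−ℓᵢ) = 1/64 + 2/64 + 8/64 + 16/64 + 1/64 + 2/64 + 2/64 = 32/64 = 0.5.

0.5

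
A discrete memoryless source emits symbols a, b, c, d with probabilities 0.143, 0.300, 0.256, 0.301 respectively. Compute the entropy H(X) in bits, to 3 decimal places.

H = −Σ pᵢ log₂ pᵢ.
−0.143·log₂(0.143) = 0.4012
−0.300·log₂(0.300) = 0.5211
−0.256·log₂(0.256) = 0.5032
−0.301·log₂(0.301) = 0.5214
Sum ≈ 1.9470 → 1.947 bits.

1.947 bits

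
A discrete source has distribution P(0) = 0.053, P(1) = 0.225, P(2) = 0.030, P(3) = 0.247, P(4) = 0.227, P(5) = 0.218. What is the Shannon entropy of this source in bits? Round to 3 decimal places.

H = −Σ pᵢ log₂ pᵢ.
−0.053·log₂(0.053) = 0.2246
−0.225·log₂(0.225) = 0.4842
−0.030·log₂(0.030) = 0.1518
−0.247·log₂(0.247) = 0.4983
−0.227·log₂(0.227) = 0.4856
−0.218·log₂(0.218) = 0.4791
Sum ≈ 2.3236 → 2.324 bits.

2.324 bits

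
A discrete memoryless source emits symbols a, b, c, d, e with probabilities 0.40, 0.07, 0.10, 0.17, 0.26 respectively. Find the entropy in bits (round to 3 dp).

H = −Σ pᵢ log₂ pᵢ.
−0.40·log₂(0.40) = 0.5288
−0.07·log₂(0.07) = 0.2686
−0.10·log₂(0.10) = 0.3322
−0.17·log₂(0.17) = 0.4346
−0.26·log₂(0.26) = 0.5053
Sum ≈ 2.0694 → 2.069 bits.

2.069 bits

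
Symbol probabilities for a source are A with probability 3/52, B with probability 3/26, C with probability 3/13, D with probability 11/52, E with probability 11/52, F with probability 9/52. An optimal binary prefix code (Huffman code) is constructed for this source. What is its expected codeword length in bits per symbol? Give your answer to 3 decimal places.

2.519 bits/symbol

Repeatedly combine the two least-probable nodes; the expected code length is the sum of the merged weights.
merge 3/52 + 3/26 → 9/52
merge 9/52 + 9/52 → 9/26
merge 11/52 + 11/52 → 11/26
merge 3/13 + 9/26 → 15/26
merge 11/26 + 15/26 → 1
L = 9/52 + 9/26 + 11/26 + 15/26 + 1 = 131/52 ≈ 2.519 bits/symbol.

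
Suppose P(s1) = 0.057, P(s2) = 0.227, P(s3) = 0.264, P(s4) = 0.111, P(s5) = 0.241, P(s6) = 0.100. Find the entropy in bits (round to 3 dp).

2.407 bits

H = −Σ pᵢ log₂ pᵢ.
−0.057·log₂(0.057) = 0.2356
−0.227·log₂(0.227) = 0.4856
−0.264·log₂(0.264) = 0.5072
−0.111·log₂(0.111) = 0.3520
−0.241·log₂(0.241) = 0.4947
−0.100·log₂(0.100) = 0.3322
Sum ≈ 2.4074 → 2.407 bits.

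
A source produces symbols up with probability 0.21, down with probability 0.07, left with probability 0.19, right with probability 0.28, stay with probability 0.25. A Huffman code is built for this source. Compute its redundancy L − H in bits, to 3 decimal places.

Entropy H = −Σ p log₂ p ≈ 2.2108 bits.
Huffman merges: 7/100+19/100→13/50; 21/100+1/4→23/50; 13/50+7/25→27/50; 23/50+27/50→1. L = 113/50 ≈ 2.2600.
L − H = 2.2600 − 2.2108 = 0.049 bits.

0.049 bits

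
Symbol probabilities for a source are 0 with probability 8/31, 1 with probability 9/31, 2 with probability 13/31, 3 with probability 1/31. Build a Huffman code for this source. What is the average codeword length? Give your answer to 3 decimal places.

Repeatedly combine the two least-probable nodes; the expected code length is the sum of the merged weights.
merge 1/31 + 8/31 → 9/31
merge 9/31 + 9/31 → 18/31
merge 13/31 + 18/31 → 1
L = 9/31 + 18/31 + 1 = 58/31 ≈ 1.871 bits/symbol.

1.871 bits/symbol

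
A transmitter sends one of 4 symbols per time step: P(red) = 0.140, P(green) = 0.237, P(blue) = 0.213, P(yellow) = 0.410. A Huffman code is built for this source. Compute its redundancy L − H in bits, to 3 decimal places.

0.051 bits

Entropy H = −Σ p log₂ p ≈ 1.8920 bits.
Huffman merges: 7/50+213/1000→353/1000; 237/1000+353/1000→59/100; 41/100+59/100→1. L = 1943/1000 ≈ 1.9430.
L − H = 1.9430 − 1.8920 = 0.051 bits.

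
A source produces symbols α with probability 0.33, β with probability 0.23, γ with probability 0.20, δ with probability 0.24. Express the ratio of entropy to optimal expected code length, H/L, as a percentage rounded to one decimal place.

98.7%

Entropy H = −Σ p log₂ p ≈ 1.9740 bits.
Huffman merges: 1/5+23/100→43/100; 6/25+33/100→57/100; 43/100+57/100→1. L = 2 ≈ 2.0000.
Efficiency = H/L = 1.9740/2.0000 = 98.7%.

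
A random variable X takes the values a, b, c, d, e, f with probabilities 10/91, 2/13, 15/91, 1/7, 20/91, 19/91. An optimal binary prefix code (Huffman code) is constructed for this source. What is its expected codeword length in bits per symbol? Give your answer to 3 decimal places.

Repeatedly combine the two least-probable nodes; the expected code length is the sum of the merged weights.
merge 10/91 + 1/7 → 23/91
merge 2/13 + 15/91 → 29/91
merge 19/91 + 20/91 → 3/7
merge 23/91 + 29/91 → 4/7
merge 3/7 + 4/7 → 1
L = 23/91 + 29/91 + 3/7 + 4/7 + 1 = 18/7 ≈ 2.571 bits/symbol.

2.571 bits/symbol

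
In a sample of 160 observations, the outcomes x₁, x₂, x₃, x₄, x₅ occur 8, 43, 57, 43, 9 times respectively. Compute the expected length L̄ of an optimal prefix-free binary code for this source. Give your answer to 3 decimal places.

Probabilities are the counts divided by 160.
Repeatedly combine the two least-probable nodes; the expected code length is the sum of the merged weights.
merge 1/20 + 9/160 → 17/160
merge 17/160 + 43/160 → 3/8
merge 43/160 + 57/160 → 5/8
merge 3/8 + 5/8 → 1
L = 17/160 + 3/8 + 5/8 + 1 = 337/160 ≈ 2.106 bits/symbol.

2.106 bits/symbol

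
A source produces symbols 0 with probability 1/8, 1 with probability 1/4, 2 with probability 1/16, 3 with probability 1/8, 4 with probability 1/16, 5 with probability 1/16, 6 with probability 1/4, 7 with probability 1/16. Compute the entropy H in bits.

2.75 bits

Each probability is a power of 1/2, so log₂(1/p) is an integer.
H = Σ p·log₂(1/p) = 1/8·3 + 1/4·2 + 1/16·4 + 1/8·3 + 1/16·4 + 1/16·4 + 1/4·2 + 1/16·4 = 2.75 bits.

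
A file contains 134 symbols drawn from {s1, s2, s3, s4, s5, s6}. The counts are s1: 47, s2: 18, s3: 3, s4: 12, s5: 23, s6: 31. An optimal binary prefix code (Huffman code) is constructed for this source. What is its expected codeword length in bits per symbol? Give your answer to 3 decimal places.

Probabilities are the counts divided by 134.
Repeatedly combine the two least-probable nodes; the expected code length is the sum of the merged weights.
merge 3/134 + 6/67 → 15/134
merge 15/134 + 9/67 → 33/134
merge 23/134 + 31/134 → 27/67
merge 33/134 + 47/134 → 40/67
merge 27/67 + 40/67 → 1
L = 15/134 + 33/134 + 27/67 + 40/67 + 1 = 158/67 ≈ 2.358 bits/symbol.

2.358 bits/symbol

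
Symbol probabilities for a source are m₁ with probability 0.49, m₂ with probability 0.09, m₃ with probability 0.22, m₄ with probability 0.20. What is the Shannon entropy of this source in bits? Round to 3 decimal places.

H = −Σ pᵢ log₂ pᵢ.
−0.49·log₂(0.49) = 0.5043
−0.09·log₂(0.09) = 0.3127
−0.22·log₂(0.22) = 0.4806
−0.20·log₂(0.20) = 0.4644
Sum ≈ 1.7619 → 1.762 bits.

1.762 bits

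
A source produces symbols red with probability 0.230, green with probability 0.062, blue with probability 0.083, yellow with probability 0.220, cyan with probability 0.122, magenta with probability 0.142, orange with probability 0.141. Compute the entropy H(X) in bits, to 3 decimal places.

H = −Σ pᵢ log₂ pᵢ.
−0.230·log₂(0.230) = 0.4877
−0.062·log₂(0.062) = 0.2487
−0.083·log₂(0.083) = 0.2980
−0.220·log₂(0.220) = 0.4806
−0.122·log₂(0.122) = 0.3703
−0.142·log₂(0.142) = 0.3999
−0.141·log₂(0.141) = 0.3985
Sum ≈ 2.6836 → 2.684 bits.

2.684 bits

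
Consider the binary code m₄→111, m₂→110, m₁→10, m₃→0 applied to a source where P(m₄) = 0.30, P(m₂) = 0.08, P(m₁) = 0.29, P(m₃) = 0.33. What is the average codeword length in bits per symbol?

2.05 bits/symbol

L̄ = Σ pᵢ·ℓᵢ = 0.30·3 + 0.08·3 + 0.29·2 + 0.33·1 = 2.05 bits/symbol.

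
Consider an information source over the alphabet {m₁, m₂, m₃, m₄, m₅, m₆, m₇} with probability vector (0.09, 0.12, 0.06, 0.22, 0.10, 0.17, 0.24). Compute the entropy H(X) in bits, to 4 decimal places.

2.6647 bits

H = −Σ pᵢ log₂ pᵢ.
−0.09·log₂(0.09) = 0.3127
−0.12·log₂(0.12) = 0.3671
−0.06·log₂(0.06) = 0.2435
−0.22·log₂(0.22) = 0.4806
−0.10·log₂(0.10) = 0.3322
−0.17·log₂(0.17) = 0.4346
−0.24·log₂(0.24) = 0.4941
Sum ≈ 2.6647 → 2.6647 bits.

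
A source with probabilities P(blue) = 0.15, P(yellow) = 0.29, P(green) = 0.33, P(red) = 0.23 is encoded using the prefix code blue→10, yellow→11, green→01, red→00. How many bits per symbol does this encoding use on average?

L̄ = Σ pᵢ·ℓᵢ = 0.15·2 + 0.29·2 + 0.33·2 + 0.23·2 = 2 bits/symbol.

2 bits/symbol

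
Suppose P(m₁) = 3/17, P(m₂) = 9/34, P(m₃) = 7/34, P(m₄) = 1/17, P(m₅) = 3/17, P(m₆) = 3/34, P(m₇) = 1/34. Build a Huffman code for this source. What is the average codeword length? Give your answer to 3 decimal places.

Repeatedly combine the two least-probable nodes; the expected code length is the sum of the merged weights.
merge 1/34 + 1/17 → 3/34
merge 3/34 + 3/34 → 3/17
merge 3/17 + 3/17 → 6/17
merge 3/17 + 7/34 → 13/34
merge 9/34 + 6/17 → 21/34
merge 13/34 + 21/34 → 1
L = 3/34 + 3/17 + 6/17 + 13/34 + 21/34 + 1 = 89/34 ≈ 2.618 bits/symbol.

2.618 bits/symbol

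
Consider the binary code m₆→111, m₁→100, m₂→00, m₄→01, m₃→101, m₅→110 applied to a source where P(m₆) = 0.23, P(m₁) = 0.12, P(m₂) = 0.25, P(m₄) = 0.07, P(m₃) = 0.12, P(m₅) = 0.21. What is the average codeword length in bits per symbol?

2.68 bits/symbol

L̄ = Σ pᵢ·ℓᵢ = 0.23·3 + 0.12·3 + 0.25·2 + 0.07·2 + 0.12·3 + 0.21·3 = 2.68 bits/symbol.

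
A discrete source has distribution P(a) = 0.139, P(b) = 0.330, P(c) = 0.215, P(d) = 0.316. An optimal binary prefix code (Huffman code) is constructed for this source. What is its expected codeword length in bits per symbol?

Repeatedly combine the two least-probable nodes; the expected code length is the sum of the merged weights.
merge 139/1000 + 43/200 → 177/500
merge 79/250 + 33/100 → 323/500
merge 177/500 + 323/500 → 1
L = 177/500 + 323/500 + 1 = 2 bits/symbol.

2 bits/symbol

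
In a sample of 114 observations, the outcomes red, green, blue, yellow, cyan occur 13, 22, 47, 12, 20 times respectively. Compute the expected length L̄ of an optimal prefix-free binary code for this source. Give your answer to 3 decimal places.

2.175 bits/symbol

Probabilities are the counts divided by 114.
Repeatedly combine the two least-probable nodes; the expected code length is the sum of the merged weights.
merge 2/19 + 13/114 → 25/114
merge 10/57 + 11/57 → 7/19
merge 25/114 + 7/19 → 67/114
merge 47/114 + 67/114 → 1
L = 25/114 + 7/19 + 67/114 + 1 = 124/57 ≈ 2.175 bits/symbol.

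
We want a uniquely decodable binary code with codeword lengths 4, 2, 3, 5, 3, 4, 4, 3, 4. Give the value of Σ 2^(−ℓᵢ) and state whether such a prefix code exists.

With common denominator 2^5 = 32: Σ 2^(−ℓᵢ) = 2/32 + 8/32 + 4/32 + 1/32 + 4/32 + 2/32 + 2/32 + 4/32 + 2/32 = 29/32 = 0.90625.
Kraft's inequality requires Σ ≤ 1; here Σ = 0.90625 ≤ 1, so such a prefix code exists.

0.90625; yes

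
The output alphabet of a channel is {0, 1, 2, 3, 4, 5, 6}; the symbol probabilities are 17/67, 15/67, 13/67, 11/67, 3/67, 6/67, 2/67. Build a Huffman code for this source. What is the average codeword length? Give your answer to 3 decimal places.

Repeatedly combine the two least-probable nodes; the expected code length is the sum of the merged weights.
merge 2/67 + 3/67 → 5/67
merge 5/67 + 6/67 → 11/67
merge 11/67 + 11/67 → 22/67
merge 13/67 + 15/67 → 28/67
merge 17/67 + 22/67 → 39/67
merge 28/67 + 39/67 → 1
L = 5/67 + 11/67 + 22/67 + 28/67 + 39/67 + 1 = 172/67 ≈ 2.567 bits/symbol.

2.567 bits/symbol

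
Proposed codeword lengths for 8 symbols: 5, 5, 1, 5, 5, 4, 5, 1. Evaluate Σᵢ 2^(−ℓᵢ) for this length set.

1.21875

With common denominator 2^5 = 32: Σ 2^(−ℓᵢ) = 1/32 + 1/32 + 16/32 + 1/32 + 1/32 + 2/32 + 1/32 + 16/32 = 39/32 = 1.21875.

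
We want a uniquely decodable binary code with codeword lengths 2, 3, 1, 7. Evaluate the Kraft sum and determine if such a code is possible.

With common denominator 2^7 = 128: Σ 2^(−ℓᵢ) = 32/128 + 16/128 + 64/128 + 1/128 = 113/128 = 0.8828125.
Kraft's inequality requires Σ ≤ 1; here Σ = 0.8828125 ≤ 1, so such a prefix code exists.

0.8828125; yes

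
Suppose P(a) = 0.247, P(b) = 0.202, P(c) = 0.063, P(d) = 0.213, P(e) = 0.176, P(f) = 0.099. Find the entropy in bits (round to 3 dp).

2.462 bits

H = −Σ pᵢ log₂ pᵢ.
−0.247·log₂(0.247) = 0.4983
−0.202·log₂(0.202) = 0.4661
−0.063·log₂(0.063) = 0.2513
−0.213·log₂(0.213) = 0.4752
−0.176·log₂(0.176) = 0.4411
−0.099·log₂(0.099) = 0.3303
Sum ≈ 2.4624 → 2.462 bits.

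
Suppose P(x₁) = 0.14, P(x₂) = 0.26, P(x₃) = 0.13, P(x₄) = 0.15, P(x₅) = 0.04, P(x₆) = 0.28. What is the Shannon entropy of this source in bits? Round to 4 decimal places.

H = −Σ pᵢ log₂ pᵢ.
−0.14·log₂(0.14) = 0.3971
−0.26·log₂(0.26) = 0.5053
−0.13·log₂(0.13) = 0.3826
−0.15·log₂(0.15) = 0.4105
−0.04·log₂(0.04) = 0.1858
−0.28·log₂(0.28) = 0.5142
Sum ≈ 2.3956 → 2.3956 bits.

2.3956 bits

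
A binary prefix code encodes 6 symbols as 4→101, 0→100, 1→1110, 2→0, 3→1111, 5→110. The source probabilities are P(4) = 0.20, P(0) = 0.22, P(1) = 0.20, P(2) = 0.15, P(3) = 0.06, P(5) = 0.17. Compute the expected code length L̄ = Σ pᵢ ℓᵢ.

L̄ = Σ pᵢ·ℓᵢ = 0.20·3 + 0.22·3 + 0.20·4 + 0.15·1 + 0.06·4 + 0.17·3 = 2.96 bits/symbol.

2.96 bits/symbol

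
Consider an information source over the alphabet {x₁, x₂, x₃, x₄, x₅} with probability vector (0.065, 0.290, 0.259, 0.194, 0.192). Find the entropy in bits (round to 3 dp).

H = −Σ pᵢ log₂ pᵢ.
−0.065·log₂(0.065) = 0.2563
−0.290·log₂(0.290) = 0.5179
−0.259·log₂(0.259) = 0.5048
−0.194·log₂(0.194) = 0.4590
−0.192·log₂(0.192) = 0.4571
Sum ≈ 2.1951 → 2.195 bits.

2.195 bits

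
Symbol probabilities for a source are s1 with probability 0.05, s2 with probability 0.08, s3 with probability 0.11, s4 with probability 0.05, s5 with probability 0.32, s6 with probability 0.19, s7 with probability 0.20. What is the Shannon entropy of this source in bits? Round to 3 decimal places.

H = −Σ pᵢ log₂ pᵢ.
−0.05·log₂(0.05) = 0.2161
−0.08·log₂(0.08) = 0.2915
−0.11·log₂(0.11) = 0.3503
−0.05·log₂(0.05) = 0.2161
−0.32·log₂(0.32) = 0.5260
−0.19·log₂(0.19) = 0.4552
−0.20·log₂(0.20) = 0.4644
Sum ≈ 2.5196 → 2.520 bits.

2.520 bits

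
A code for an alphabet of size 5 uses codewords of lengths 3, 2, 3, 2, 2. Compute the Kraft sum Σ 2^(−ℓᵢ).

1

With common denominator 2^3 = 8: Σ 2^(−ℓᵢ) = 1/8 + 2/8 + 1/8 + 2/8 + 2/8 = 8/8 = 1.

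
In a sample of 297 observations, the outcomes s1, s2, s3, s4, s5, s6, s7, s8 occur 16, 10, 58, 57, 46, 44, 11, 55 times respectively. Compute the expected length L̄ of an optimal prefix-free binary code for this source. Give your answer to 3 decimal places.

Probabilities are the counts divided by 297.
Repeatedly combine the two least-probable nodes; the expected code length is the sum of the merged weights.
merge 10/297 + 1/27 → 7/99
merge 16/297 + 7/99 → 37/297
merge 37/297 + 4/27 → 3/11
merge 46/297 + 5/27 → 101/297
merge 19/99 + 58/297 → 115/297
merge 3/11 + 101/297 → 182/297
merge 115/297 + 182/297 → 1
L = 7/99 + 37/297 + 3/11 + 101/297 + 115/297 + 182/297 + 1 = 278/99 ≈ 2.808 bits/symbol.

2.808 bits/symbol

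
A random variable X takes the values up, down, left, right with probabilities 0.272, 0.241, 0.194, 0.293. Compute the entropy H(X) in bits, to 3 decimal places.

H = −Σ pᵢ log₂ pᵢ.
−0.272·log₂(0.272) = 0.5109
−0.241·log₂(0.241) = 0.4947
−0.194·log₂(0.194) = 0.4590
−0.293·log₂(0.293) = 0.5189
Sum ≈ 1.9835 → 1.984 bits.

1.984 bits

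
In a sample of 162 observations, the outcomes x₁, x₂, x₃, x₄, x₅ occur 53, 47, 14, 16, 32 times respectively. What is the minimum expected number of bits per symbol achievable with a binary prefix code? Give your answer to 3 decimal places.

Probabilities are the counts divided by 162.
Repeatedly combine the two least-probable nodes; the expected code length is the sum of the merged weights.
merge 7/81 + 8/81 → 5/27
merge 5/27 + 16/81 → 31/81
merge 47/162 + 53/162 → 50/81
merge 31/81 + 50/81 → 1
L = 5/27 + 31/81 + 50/81 + 1 = 59/27 ≈ 2.185 bits/symbol.

2.185 bits/symbol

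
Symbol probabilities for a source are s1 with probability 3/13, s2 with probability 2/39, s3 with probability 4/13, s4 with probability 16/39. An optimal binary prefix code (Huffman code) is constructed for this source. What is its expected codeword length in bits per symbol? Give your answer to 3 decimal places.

1.872 bits/symbol

Repeatedly combine the two least-probable nodes; the expected code length is the sum of the merged weights.
merge 2/39 + 3/13 → 11/39
merge 11/39 + 4/13 → 23/39
merge 16/39 + 23/39 → 1
L = 11/39 + 23/39 + 1 = 73/39 ≈ 1.872 bits/symbol.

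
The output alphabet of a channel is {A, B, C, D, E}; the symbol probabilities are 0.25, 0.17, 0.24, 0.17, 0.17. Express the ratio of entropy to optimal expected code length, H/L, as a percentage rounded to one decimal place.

Entropy H = −Σ p log₂ p ≈ 2.2979 bits.
Huffman merges: 17/100+17/100→17/50; 17/100+6/25→41/100; 1/4+17/50→59/100; 41/100+59/100→1. L = 117/50 ≈ 2.3400.
Efficiency = H/L = 2.2979/2.3400 = 98.2%.

98.2%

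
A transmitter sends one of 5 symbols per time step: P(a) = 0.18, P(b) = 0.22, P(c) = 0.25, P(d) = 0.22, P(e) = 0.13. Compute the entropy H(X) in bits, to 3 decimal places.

2.289 bits

H = −Σ pᵢ log₂ pᵢ.
−0.18·log₂(0.18) = 0.4453
−0.22·log₂(0.22) = 0.4806
−0.25·log₂(0.25) = 0.5000
−0.22·log₂(0.22) = 0.4806
−0.13·log₂(0.13) = 0.3826
Sum ≈ 2.2891 → 2.289 bits.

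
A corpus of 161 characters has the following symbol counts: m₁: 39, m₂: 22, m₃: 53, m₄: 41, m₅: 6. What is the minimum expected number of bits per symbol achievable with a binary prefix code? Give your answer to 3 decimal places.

Probabilities are the counts divided by 161.
Repeatedly combine the two least-probable nodes; the expected code length is the sum of the merged weights.
merge 6/161 + 22/161 → 4/23
merge 4/23 + 39/161 → 67/161
merge 41/161 + 53/161 → 94/161
merge 67/161 + 94/161 → 1
L = 4/23 + 67/161 + 94/161 + 1 = 50/23 ≈ 2.174 bits/symbol.

2.174 bits/symbol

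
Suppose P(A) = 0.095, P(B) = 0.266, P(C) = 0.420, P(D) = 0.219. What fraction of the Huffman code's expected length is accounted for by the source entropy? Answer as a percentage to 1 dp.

97.0%

Entropy H = −Σ p log₂ p ≈ 1.8363 bits.
Huffman merges: 19/200+219/1000→157/500; 133/500+157/500→29/50; 21/50+29/50→1. L = 947/500 ≈ 1.8940.
Efficiency = H/L = 1.8363/1.8940 = 97.0%.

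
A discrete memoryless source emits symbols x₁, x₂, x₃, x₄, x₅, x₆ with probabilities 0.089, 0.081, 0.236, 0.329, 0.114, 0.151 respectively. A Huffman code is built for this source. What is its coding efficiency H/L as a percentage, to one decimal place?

98.3%

Entropy H = −Σ p log₂ p ≈ 2.3926 bits.
Huffman merges: 81/1000+89/1000→17/100; 57/500+151/1000→53/200; 17/100+59/250→203/500; 53/200+329/1000→297/500; 203/500+297/500→1. L = 487/200 ≈ 2.4350.
Efficiency = H/L = 2.3926/2.4350 = 98.3%.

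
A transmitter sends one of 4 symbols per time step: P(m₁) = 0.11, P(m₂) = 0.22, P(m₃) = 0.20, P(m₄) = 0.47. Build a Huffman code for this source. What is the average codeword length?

1.84 bits/symbol

Repeatedly combine the two least-probable nodes; the expected code length is the sum of the merged weights.
merge 11/100 + 1/5 → 31/100
merge 11/50 + 31/100 → 53/100
merge 47/100 + 53/100 → 1
L = 31/100 + 53/100 + 1 = 46/25 = 1.84 bits/symbol.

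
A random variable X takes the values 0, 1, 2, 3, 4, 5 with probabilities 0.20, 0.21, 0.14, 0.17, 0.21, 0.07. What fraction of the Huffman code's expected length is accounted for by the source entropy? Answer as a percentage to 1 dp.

Entropy H = −Σ p log₂ p ≈ 2.5103 bits.
Huffman merges: 7/100+7/50→21/100; 17/100+1/5→37/100; 21/100+21/100→21/50; 21/100+37/100→29/50; 21/50+29/50→1. L = 129/50 ≈ 2.5800.
Efficiency = H/L = 2.5103/2.5800 = 97.3%.

97.3%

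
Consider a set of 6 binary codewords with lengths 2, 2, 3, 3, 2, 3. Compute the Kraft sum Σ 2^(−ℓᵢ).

With common denominator 2^3 = 8: Σ 2^(−ℓᵢ) = 2/8 + 2/8 + 1/8 + 1/8 + 2/8 + 1/8 = 9/8 = 1.125.

1.125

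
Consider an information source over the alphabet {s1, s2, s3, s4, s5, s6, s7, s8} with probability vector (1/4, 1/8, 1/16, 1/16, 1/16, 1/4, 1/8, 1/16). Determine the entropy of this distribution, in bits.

2.75 bits

Each probability is a power of 1/2, so log₂(1/p) is an integer.
H = Σ p·log₂(1/p) = 1/4·2 + 1/8·3 + 1/16·4 + 1/16·4 + 1/16·4 + 1/4·2 + 1/8·3 + 1/16·4 = 2.75 bits.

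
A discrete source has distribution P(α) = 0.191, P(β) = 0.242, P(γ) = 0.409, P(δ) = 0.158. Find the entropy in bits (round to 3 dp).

1.900 bits

H = −Σ pᵢ log₂ pᵢ.
−0.191·log₂(0.191) = 0.4562
−0.242·log₂(0.242) = 0.4954
−0.409·log₂(0.409) = 0.5275
−0.158·log₂(0.158) = 0.4206
Sum ≈ 1.8997 → 1.900 bits.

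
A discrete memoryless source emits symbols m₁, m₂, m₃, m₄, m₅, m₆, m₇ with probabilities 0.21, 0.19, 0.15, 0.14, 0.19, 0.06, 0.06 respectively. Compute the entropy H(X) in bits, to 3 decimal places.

2.678 bits

H = −Σ pᵢ log₂ pᵢ.
−0.21·log₂(0.21) = 0.4728
−0.19·log₂(0.19) = 0.4552
−0.15·log₂(0.15) = 0.4105
−0.14·log₂(0.14) = 0.3971
−0.19·log₂(0.19) = 0.4552
−0.06·log₂(0.06) = 0.2435
−0.06·log₂(0.06) = 0.2435
Sum ≈ 2.6780 → 2.678 bits.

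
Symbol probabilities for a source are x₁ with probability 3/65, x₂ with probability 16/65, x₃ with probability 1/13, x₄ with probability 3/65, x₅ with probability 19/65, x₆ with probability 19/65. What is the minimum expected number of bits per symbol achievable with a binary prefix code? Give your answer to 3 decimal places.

2.262 bits/symbol

Repeatedly combine the two least-probable nodes; the expected code length is the sum of the merged weights.
merge 3/65 + 3/65 → 6/65
merge 1/13 + 6/65 → 11/65
merge 11/65 + 16/65 → 27/65
merge 19/65 + 19/65 → 38/65
merge 27/65 + 38/65 → 1
L = 6/65 + 11/65 + 27/65 + 38/65 + 1 = 147/65 ≈ 2.262 bits/symbol.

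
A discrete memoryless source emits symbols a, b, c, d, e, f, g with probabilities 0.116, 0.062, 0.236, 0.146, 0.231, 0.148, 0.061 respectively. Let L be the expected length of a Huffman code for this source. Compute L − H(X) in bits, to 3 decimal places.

0.007 bits

Entropy H = −Σ p log₂ p ≈ 2.6486 bits.
Huffman merges: 61/1000+31/500→123/1000; 29/250+123/1000→239/1000; 73/500+37/250→147/500; 231/1000+59/250→467/1000; 239/1000+147/500→533/1000; 467/1000+533/1000→1. L = 332/125 ≈ 2.6560.
L − H = 2.6560 − 2.6486 = 0.007 bits.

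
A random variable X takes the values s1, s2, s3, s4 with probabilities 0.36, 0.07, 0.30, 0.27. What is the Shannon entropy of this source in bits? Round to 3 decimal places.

1.830 bits

H = −Σ pᵢ log₂ pᵢ.
−0.36·log₂(0.36) = 0.5306
−0.07·log₂(0.07) = 0.2686
−0.30·log₂(0.30) = 0.5211
−0.27·log₂(0.27) = 0.5100
Sum ≈ 1.8303 → 1.830 bits.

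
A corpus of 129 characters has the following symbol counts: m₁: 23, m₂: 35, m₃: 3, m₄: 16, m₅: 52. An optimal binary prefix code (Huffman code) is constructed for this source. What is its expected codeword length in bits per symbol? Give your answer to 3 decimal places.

2.070 bits/symbol

Probabilities are the counts divided by 129.
Repeatedly combine the two least-probable nodes; the expected code length is the sum of the merged weights.
merge 1/43 + 16/129 → 19/129
merge 19/129 + 23/129 → 14/43
merge 35/129 + 14/43 → 77/129
merge 52/129 + 77/129 → 1
L = 19/129 + 14/43 + 77/129 + 1 = 89/43 ≈ 2.070 bits/symbol.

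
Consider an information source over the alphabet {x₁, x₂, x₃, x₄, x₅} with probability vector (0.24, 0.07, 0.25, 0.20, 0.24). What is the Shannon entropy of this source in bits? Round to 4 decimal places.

H = −Σ pᵢ log₂ pᵢ.
−0.24·log₂(0.24) = 0.4941
−0.07·log₂(0.07) = 0.2686
−0.25·log₂(0.25) = 0.5000
−0.20·log₂(0.20) = 0.4644
−0.24·log₂(0.24) = 0.4941
Sum ≈ 2.2212 → 2.2212 bits.

2.2212 bits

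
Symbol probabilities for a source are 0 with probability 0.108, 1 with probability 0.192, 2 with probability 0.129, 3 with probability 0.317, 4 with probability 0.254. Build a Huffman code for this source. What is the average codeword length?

Repeatedly combine the two least-probable nodes; the expected code length is the sum of the merged weights.
merge 27/250 + 129/1000 → 237/1000
merge 24/125 + 237/1000 → 429/1000
merge 127/500 + 317/1000 → 571/1000
merge 429/1000 + 571/1000 → 1
L = 237/1000 + 429/1000 + 571/1000 + 1 = 2237/1000 = 2.237 bits/symbol.

2.237 bits/symbol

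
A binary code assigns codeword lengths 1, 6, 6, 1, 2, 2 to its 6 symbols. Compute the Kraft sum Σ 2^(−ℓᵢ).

1.53125

With common denominator 2^6 = 64: Σ 2^(−ℓᵢ) = 32/64 + 1/64 + 1/64 + 32/64 + 16/64 + 16/64 = 98/64 = 1.53125.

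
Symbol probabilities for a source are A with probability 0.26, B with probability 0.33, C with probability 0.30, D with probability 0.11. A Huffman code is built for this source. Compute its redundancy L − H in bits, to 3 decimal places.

0.096 bits

Entropy H = −Σ p log₂ p ≈ 1.9045 bits.
Huffman merges: 11/100+13/50→37/100; 3/10+33/100→63/100; 37/100+63/100→1. L = 2 ≈ 2.0000.
L − H = 2.0000 − 1.9045 = 0.096 bits.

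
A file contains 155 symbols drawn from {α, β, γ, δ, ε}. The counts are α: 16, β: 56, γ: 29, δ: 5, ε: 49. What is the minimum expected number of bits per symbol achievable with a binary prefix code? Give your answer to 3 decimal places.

2.097 bits/symbol

Probabilities are the counts divided by 155.
Repeatedly combine the two least-probable nodes; the expected code length is the sum of the merged weights.
merge 1/31 + 16/155 → 21/155
merge 21/155 + 29/155 → 10/31
merge 49/155 + 10/31 → 99/155
merge 56/155 + 99/155 → 1
L = 21/155 + 10/31 + 99/155 + 1 = 65/31 ≈ 2.097 bits/symbol.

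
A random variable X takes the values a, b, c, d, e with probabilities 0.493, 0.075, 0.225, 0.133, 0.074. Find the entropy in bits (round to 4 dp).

1.9326 bits

H = −Σ pᵢ log₂ pᵢ.
−0.493·log₂(0.493) = 0.5030
−0.075·log₂(0.075) = 0.2803
−0.225·log₂(0.225) = 0.4842
−0.133·log₂(0.133) = 0.3871
−0.074·log₂(0.074) = 0.2780
Sum ≈ 1.9326 → 1.9326 bits.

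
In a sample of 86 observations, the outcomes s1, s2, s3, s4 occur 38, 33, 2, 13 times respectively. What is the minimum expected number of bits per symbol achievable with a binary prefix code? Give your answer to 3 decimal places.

1.733 bits/symbol

Probabilities are the counts divided by 86.
Repeatedly combine the two least-probable nodes; the expected code length is the sum of the merged weights.
merge 1/43 + 13/86 → 15/86
merge 15/86 + 33/86 → 24/43
merge 19/43 + 24/43 → 1
L = 15/86 + 24/43 + 1 = 149/86 ≈ 1.733 bits/symbol.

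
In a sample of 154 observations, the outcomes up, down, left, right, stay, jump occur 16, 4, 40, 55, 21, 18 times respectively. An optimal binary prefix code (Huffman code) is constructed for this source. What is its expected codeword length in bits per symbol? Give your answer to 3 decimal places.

Probabilities are the counts divided by 154.
Repeatedly combine the two least-probable nodes; the expected code length is the sum of the merged weights.
merge 2/77 + 8/77 → 10/77
merge 9/77 + 10/77 → 19/77
merge 3/22 + 19/77 → 59/154
merge 20/77 + 5/14 → 95/154
merge 59/154 + 95/154 → 1
L = 10/77 + 19/77 + 59/154 + 95/154 + 1 = 183/77 ≈ 2.377 bits/symbol.

2.377 bits/symbol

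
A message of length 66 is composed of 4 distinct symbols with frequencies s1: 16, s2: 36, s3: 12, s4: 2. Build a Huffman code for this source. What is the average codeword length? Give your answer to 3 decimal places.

Probabilities are the counts divided by 66.
Repeatedly combine the two least-probable nodes; the expected code length is the sum of the merged weights.
merge 1/33 + 2/11 → 7/33
merge 7/33 + 8/33 → 5/11
merge 5/11 + 6/11 → 1
L = 7/33 + 5/11 + 1 = 5/3 ≈ 1.667 bits/symbol.

1.667 bits/symbol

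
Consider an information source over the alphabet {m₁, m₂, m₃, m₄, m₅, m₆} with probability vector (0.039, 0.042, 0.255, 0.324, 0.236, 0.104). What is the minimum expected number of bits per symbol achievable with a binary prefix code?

2.266 bits/symbol

Repeatedly combine the two least-probable nodes; the expected code length is the sum of the merged weights.
merge 39/1000 + 21/500 → 81/1000
merge 81/1000 + 13/125 → 37/200
merge 37/200 + 59/250 → 421/1000
merge 51/200 + 81/250 → 579/1000
merge 421/1000 + 579/1000 → 1
L = 81/1000 + 37/200 + 421/1000 + 579/1000 + 1 = 1133/500 = 2.266 bits/symbol.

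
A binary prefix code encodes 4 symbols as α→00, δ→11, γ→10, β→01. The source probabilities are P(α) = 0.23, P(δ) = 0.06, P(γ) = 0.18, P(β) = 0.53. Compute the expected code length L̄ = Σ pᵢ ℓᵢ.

2 bits/symbol

L̄ = Σ pᵢ·ℓᵢ = 0.23·2 + 0.06·2 + 0.18·2 + 0.53·2 = 2 bits/symbol.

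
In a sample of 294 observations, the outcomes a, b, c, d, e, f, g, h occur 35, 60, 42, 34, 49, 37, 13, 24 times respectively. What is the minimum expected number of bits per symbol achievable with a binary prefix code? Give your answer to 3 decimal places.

Probabilities are the counts divided by 294.
Repeatedly combine the two least-probable nodes; the expected code length is the sum of the merged weights.
merge 13/294 + 4/49 → 37/294
merge 17/147 + 5/42 → 23/98
merge 37/294 + 37/294 → 37/147
merge 1/7 + 1/6 → 13/42
merge 10/49 + 23/98 → 43/98
merge 37/147 + 13/42 → 55/98
merge 43/98 + 55/98 → 1
L = 37/294 + 23/98 + 37/147 + 13/42 + 43/98 + 55/98 + 1 = 859/294 ≈ 2.922 bits/symbol.

2.922 bits/symbol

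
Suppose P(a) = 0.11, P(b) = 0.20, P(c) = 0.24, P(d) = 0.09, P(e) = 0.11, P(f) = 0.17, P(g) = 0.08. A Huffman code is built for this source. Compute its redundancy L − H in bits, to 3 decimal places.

0.032 bits

Entropy H = −Σ p log₂ p ≈ 2.6978 bits.
Huffman merges: 2/25+9/100→17/100; 11/100+11/100→11/50; 17/100+17/100→17/50; 1/5+11/50→21/50; 6/25+17/50→29/50; 21/50+29/50→1. L = 273/100 ≈ 2.7300.
L − H = 2.7300 − 2.6978 = 0.032 bits.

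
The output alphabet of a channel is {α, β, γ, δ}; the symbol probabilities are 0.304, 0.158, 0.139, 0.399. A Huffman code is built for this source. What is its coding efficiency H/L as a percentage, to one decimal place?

Entropy H = −Σ p log₂ p ≈ 1.8674 bits.
Huffman merges: 139/1000+79/500→297/1000; 297/1000+38/125→601/1000; 399/1000+601/1000→1. L = 949/500 ≈ 1.8980.
Efficiency = H/L = 1.8674/1.8980 = 98.4%.

98.4%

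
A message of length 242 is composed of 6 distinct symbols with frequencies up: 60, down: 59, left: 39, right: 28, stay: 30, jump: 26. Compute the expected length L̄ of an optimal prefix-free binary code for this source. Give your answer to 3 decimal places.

Probabilities are the counts divided by 242.
Repeatedly combine the two least-probable nodes; the expected code length is the sum of the merged weights.
merge 13/121 + 14/121 → 27/121
merge 15/121 + 39/242 → 69/242
merge 27/121 + 59/242 → 113/242
merge 30/121 + 69/242 → 129/242
merge 113/242 + 129/242 → 1
L = 27/121 + 69/242 + 113/242 + 129/242 + 1 = 607/242 ≈ 2.508 bits/symbol.

2.508 bits/symbol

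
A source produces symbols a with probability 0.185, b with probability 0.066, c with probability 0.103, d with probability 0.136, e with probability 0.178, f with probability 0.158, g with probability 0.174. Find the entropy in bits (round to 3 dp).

2.741 bits

H = −Σ pᵢ log₂ pᵢ.
−0.185·log₂(0.185) = 0.4504
−0.066·log₂(0.066) = 0.2588
−0.103·log₂(0.103) = 0.3378
−0.136·log₂(0.136) = 0.3915
−0.178·log₂(0.178) = 0.4432
−0.158·log₂(0.158) = 0.4206
−0.174·log₂(0.174) = 0.4390
Sum ≈ 2.7412 → 2.741 bits.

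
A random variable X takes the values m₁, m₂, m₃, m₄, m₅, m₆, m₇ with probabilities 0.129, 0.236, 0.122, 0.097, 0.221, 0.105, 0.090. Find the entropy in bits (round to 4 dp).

2.7049 bits

H = −Σ pᵢ log₂ pᵢ.
−0.129·log₂(0.129) = 0.3811
−0.236·log₂(0.236) = 0.4916
−0.122·log₂(0.122) = 0.3703
−0.097·log₂(0.097) = 0.3265
−0.221·log₂(0.221) = 0.4813
−0.105·log₂(0.105) = 0.3414
−0.090·log₂(0.090) = 0.3127
Sum ≈ 2.7049 → 2.7049 bits.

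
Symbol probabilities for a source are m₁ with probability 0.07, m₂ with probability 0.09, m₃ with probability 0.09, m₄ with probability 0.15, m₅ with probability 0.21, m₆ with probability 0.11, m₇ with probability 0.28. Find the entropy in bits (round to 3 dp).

H = −Σ pᵢ log₂ pᵢ.
−0.07·log₂(0.07) = 0.2686
−0.09·log₂(0.09) = 0.3127
−0.09·log₂(0.09) = 0.3127
−0.15·log₂(0.15) = 0.4105
−0.21·log₂(0.21) = 0.4728
−0.11·log₂(0.11) = 0.3503
−0.28·log₂(0.28) = 0.5142
Sum ≈ 2.6417 → 2.642 bits.

2.642 bits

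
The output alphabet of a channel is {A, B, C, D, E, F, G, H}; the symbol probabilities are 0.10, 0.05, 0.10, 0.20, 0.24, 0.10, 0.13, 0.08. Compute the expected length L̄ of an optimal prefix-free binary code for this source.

Repeatedly combine the two least-probable nodes; the expected code length is the sum of the merged weights.
merge 1/20 + 2/25 → 13/100
merge 1/10 + 1/10 → 1/5
merge 1/10 + 13/100 → 23/100
merge 13/100 + 1/5 → 33/100
merge 1/5 + 23/100 → 43/100
merge 6/25 + 33/100 → 57/100
merge 43/100 + 57/100 → 1
L = 13/100 + 1/5 + 23/100 + 33/100 + 43/100 + 57/100 + 1 = 289/100 = 2.89 bits/symbol.

2.89 bits/symbol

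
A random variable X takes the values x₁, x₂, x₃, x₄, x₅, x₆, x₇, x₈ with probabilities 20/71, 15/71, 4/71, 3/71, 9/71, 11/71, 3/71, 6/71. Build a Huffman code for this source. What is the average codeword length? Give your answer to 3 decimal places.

Repeatedly combine the two least-probable nodes; the expected code length is the sum of the merged weights.
merge 3/71 + 3/71 → 6/71
merge 4/71 + 6/71 → 10/71
merge 6/71 + 9/71 → 15/71
merge 10/71 + 11/71 → 21/71
merge 15/71 + 15/71 → 30/71
merge 20/71 + 21/71 → 41/71
merge 30/71 + 41/71 → 1
L = 6/71 + 10/71 + 15/71 + 21/71 + 30/71 + 41/71 + 1 = 194/71 ≈ 2.732 bits/symbol.

2.732 bits/symbol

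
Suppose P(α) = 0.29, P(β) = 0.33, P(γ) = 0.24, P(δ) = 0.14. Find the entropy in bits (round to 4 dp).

1.9370 bits

H = −Σ pᵢ log₂ pᵢ.
−0.29·log₂(0.29) = 0.5179
−0.33·log₂(0.33) = 0.5278
−0.24·log₂(0.24) = 0.4941
−0.14·log₂(0.14) = 0.3971
Sum ≈ 1.9370 → 1.9370 bits.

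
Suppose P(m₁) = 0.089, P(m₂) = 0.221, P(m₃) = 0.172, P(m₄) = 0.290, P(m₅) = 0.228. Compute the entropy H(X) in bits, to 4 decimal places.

2.2329 bits

H = −Σ pᵢ log₂ pᵢ.
−0.089·log₂(0.089) = 0.3106
−0.221·log₂(0.221) = 0.4813
−0.172·log₂(0.172) = 0.4368
−0.290·log₂(0.290) = 0.5179
−0.228·log₂(0.228) = 0.4863
Sum ≈ 2.2329 → 2.2329 bits.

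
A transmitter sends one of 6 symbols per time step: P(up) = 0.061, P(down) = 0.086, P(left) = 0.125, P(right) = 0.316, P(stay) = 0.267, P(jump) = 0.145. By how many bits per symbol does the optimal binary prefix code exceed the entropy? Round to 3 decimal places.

Entropy H = −Σ p log₂ p ≈ 2.3633 bits.
Huffman merges: 61/1000+43/500→147/1000; 1/8+29/200→27/100; 147/1000+267/1000→207/500; 27/100+79/250→293/500; 207/500+293/500→1. L = 2417/1000 ≈ 2.4170.
L − H = 2.4170 − 2.3633 = 0.054 bits.

0.054 bits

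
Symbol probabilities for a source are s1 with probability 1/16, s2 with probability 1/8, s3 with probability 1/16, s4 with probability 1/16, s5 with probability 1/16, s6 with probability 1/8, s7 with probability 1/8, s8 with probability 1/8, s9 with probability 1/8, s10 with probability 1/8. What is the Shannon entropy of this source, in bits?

Each probability is a power of 1/2, so log₂(1/p) is an integer.
H = Σ p·log₂(1/p) = 1/16·4 + 1/8·3 + 1/16·4 + 1/16·4 + 1/16·4 + 1/8·3 + 1/8·3 + 1/8·3 + 1/8·3 + 1/8·3 = 3.25 bits.

3.25 bits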